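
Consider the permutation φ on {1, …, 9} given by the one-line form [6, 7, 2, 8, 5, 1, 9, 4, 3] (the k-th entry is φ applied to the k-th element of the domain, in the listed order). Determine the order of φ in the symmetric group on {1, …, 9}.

The disjoint-cycle form of φ has cycle lengths 4, 2, 2, 1.
Since disjoint cycles commute, ord(φ) = lcm(4, 2, 2) = 4.

4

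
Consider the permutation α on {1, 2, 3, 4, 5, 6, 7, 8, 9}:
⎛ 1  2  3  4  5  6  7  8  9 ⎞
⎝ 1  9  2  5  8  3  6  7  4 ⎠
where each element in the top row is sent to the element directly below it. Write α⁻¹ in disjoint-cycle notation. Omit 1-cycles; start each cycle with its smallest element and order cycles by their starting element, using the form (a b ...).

First write α in disjoint cycles: (2 9 4 5 8 7 6 3).
The inverse reverses every cycle; in canonical form, α⁻¹ = (2 3 6 7 8 5 4 9).

(2 3 6 7 8 5 4 9)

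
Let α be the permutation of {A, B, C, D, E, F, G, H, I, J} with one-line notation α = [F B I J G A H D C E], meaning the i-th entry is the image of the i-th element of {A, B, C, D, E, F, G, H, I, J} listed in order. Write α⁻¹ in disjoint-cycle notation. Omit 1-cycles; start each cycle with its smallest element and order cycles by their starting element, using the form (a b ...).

(A F)(C I)(D H G E J)

First write α in disjoint cycles: (A F)(C I)(D J E G H).
Reversing each cycle (and rotating so the smallest element leads) gives α⁻¹ = (A F)(C I)(D H G E J).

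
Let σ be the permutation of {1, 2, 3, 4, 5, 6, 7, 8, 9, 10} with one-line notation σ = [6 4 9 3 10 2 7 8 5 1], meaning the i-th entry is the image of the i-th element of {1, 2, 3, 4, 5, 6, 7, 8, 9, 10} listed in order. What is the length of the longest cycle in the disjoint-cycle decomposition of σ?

Decomposing into disjoint cycles gives (1 6 2 4 3 9 5 10); the longest has length 8.

8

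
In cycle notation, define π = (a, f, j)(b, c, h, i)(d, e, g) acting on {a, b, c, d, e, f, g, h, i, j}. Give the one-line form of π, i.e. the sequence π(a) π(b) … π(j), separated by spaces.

Each element maps to the next entry in its cycle (wrapping to the front): a→f, b→c, c→h, d→e, e→g, f→j, g→d, h→i, i→b, j→a.
Listing these in domain order gives f c h e g j d i b a.

f c h e g j d i b a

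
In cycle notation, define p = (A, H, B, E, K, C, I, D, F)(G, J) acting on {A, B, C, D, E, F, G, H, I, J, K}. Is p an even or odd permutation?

odd

The cycle lengths are 9, 2.
A cycle of length ℓ contributes ℓ−1 transpositions, so p is a product of 8 + 1 = 9 transpositions — odd.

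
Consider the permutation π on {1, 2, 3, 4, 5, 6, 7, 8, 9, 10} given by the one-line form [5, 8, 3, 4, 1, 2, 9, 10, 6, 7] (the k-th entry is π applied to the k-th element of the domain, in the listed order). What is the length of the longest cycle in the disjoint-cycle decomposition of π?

6

Decomposing into disjoint cycles gives (1 5)(2 8 10 7 9 6); the longest has length 6.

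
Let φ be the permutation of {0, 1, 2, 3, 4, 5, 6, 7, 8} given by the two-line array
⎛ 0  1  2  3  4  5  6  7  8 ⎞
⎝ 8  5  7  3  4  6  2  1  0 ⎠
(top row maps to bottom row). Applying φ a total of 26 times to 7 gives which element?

Tracing 7 → 1 → … returns to 7 after 5 steps, so 7 lies in a 5-cycle (1 5 6 2 7).
Since the cycle has length 5, φ^26 acts on it the same as φ^1 (26 mod 5 = 1).
Advancing 1 step from 7: 7 → 1.

1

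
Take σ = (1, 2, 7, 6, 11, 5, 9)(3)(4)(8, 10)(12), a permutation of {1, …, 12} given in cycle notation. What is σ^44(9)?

9 lies in the 7-cycle (1, 2, 7, 6, 11, 5, 9).
Since the cycle has length 7, σ^44 acts on it the same as σ^2 (44 mod 7 = 2).
Advancing 2 steps from 9: 9 → 1 → 2.

2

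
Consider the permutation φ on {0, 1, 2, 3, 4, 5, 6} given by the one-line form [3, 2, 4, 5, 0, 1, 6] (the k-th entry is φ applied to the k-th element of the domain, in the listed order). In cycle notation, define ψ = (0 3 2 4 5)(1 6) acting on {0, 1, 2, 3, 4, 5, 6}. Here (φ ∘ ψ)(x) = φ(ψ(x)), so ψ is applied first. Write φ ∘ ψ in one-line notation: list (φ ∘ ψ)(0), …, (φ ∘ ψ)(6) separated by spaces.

For each element, apply ψ then φ: 0 → 3 → 5; 1 → 6 → 6; 2 → 4 → 0; 3 → 2 → 4; 4 → 5 → 1; 5 → 0 → 3; 6 → 1 → 2.
So φ ∘ ψ in one-line form is 5 6 0 4 1 3 2.

5 6 0 4 1 3 2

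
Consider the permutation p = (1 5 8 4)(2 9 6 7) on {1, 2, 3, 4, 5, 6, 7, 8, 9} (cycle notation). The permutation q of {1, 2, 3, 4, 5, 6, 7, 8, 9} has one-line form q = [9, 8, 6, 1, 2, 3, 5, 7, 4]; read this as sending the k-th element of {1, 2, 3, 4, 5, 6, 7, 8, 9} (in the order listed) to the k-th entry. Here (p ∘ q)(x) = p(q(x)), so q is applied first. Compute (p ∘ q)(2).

(p ∘ q)(2) = p(q(2)). q(2) = 8, then p(8) = 4. So (p ∘ q)(2) = 4.

4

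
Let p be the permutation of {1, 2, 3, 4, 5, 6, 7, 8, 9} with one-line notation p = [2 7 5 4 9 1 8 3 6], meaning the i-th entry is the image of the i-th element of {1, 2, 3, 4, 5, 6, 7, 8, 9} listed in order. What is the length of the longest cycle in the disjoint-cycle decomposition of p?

Decomposing into disjoint cycles gives (1 2 7 8 3 5 9 6); the longest has length 8.

8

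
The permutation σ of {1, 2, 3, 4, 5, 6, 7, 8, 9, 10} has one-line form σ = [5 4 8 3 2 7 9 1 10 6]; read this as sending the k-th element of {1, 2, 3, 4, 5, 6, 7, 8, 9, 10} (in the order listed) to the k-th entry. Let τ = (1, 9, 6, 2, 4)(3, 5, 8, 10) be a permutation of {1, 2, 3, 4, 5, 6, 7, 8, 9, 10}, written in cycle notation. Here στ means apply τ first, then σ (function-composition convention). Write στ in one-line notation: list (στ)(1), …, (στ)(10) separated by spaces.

10 3 2 5 1 4 9 6 7 8

Chase each element through τ then σ: 1 → 9 → 10; 2 → 4 → 3; 3 → 5 → 2; 4 → 1 → 5; 5 → 8 → 1; 6 → 2 → 4; 7 → 7 → 9; 8 → 10 → 6; 9 → 6 → 7; 10 → 3 → 8.
So στ in one-line form is 10 3 2 5 1 4 9 6 7 8.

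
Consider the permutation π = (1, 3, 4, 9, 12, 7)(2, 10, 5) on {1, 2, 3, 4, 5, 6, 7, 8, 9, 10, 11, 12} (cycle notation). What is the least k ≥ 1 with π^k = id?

6

The cycle type of π is (6, 3, 1, 1, 1).
Since disjoint cycles commute, ord(π) = lcm(6, 3) = 6.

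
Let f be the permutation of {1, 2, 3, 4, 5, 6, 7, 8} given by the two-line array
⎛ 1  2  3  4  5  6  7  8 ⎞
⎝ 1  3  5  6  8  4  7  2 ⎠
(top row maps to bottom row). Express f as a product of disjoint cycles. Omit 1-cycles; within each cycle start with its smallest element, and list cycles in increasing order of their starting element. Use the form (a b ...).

(2 3 5 8)(4 6)

Iterating f from 2 gives 2 → 3 → 5 → 8 → 2; that is the 4-cycle (2 3 5 8).
Repeating from the next unused element and collecting all non-trivial cycles gives (2 3 5 8)(4 6).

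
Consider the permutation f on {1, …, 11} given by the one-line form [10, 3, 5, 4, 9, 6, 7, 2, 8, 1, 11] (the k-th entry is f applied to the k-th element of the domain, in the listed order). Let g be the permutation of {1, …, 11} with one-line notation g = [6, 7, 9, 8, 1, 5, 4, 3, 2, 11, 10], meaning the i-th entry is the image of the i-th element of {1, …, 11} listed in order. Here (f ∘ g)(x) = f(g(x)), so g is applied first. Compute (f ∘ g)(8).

5

First apply g: g(8) = 3, then f(3) = 5. Thus (f ∘ g)(8) = 5.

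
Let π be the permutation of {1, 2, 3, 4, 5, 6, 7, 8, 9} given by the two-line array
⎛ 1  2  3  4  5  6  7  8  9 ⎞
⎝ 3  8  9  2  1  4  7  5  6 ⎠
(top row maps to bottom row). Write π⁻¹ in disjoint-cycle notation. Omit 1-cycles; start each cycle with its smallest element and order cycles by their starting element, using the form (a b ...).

(1 5 8 2 4 6 9 3)

The cycle decomposition of π is (1 3 9 6 4 2 8 5).
Reversing each cycle (and rotating so the smallest element leads) gives π⁻¹ = (1 5 8 2 4 6 9 3).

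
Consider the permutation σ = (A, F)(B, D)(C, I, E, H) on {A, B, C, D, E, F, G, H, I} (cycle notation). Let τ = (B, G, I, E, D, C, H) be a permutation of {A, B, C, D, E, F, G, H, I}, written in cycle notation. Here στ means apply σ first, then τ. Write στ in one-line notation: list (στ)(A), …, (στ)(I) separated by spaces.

F C E G B A I H D

For each element, apply σ then τ: A → F → F; B → D → C; C → I → E; D → B → G; E → H → B; F → A → A; G → G → I; H → C → H; I → E → D.
Collecting the images, στ = [F C E G B A I H D].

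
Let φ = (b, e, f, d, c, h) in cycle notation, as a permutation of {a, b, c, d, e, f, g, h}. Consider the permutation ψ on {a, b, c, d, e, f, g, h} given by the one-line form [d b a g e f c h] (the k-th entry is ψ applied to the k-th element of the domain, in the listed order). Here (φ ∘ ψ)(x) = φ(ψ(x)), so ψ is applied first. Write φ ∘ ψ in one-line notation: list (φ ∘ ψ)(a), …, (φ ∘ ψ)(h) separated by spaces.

For each element, apply ψ then φ: a → d → c; b → b → e; c → a → a; d → g → g; e → e → f; f → f → d; g → c → h; h → h → b.
So φ ∘ ψ in one-line form is c e a g f d h b.

c e a g f d h b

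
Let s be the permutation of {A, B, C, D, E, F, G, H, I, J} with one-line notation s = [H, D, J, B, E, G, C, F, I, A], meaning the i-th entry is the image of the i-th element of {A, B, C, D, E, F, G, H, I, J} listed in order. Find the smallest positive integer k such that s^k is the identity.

6

The disjoint-cycle form of s has cycle lengths 6, 2, 1, 1.
The order is lcm(6, 2) = 6.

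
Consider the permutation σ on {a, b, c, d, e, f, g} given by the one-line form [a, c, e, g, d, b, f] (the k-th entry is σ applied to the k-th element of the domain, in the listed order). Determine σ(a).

a

a is element number 1 of the domain, and entry number 1 of the one-line form is a, so σ(a) = a.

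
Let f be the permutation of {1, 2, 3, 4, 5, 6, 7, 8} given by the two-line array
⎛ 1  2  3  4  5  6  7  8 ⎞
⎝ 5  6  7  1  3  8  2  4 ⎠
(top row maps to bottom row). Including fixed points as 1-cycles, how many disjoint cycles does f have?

The cycle decomposition is (1, 5, 3, 7, 2, 6, 8, 4), which has 1 cycle (counting 1-cycles).

1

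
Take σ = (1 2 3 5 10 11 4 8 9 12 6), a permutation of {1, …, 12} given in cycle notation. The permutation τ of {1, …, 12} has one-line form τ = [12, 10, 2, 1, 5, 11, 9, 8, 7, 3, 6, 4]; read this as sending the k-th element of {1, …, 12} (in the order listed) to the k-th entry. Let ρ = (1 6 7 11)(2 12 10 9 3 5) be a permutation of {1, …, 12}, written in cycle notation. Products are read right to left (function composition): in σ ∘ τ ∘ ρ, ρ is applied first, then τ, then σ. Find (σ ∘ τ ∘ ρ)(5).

Apply the permutations in order: ρ(5) = 2, then τ(2) = 10, then σ(10) = 11. So (σ ∘ τ ∘ ρ)(5) = 11.

11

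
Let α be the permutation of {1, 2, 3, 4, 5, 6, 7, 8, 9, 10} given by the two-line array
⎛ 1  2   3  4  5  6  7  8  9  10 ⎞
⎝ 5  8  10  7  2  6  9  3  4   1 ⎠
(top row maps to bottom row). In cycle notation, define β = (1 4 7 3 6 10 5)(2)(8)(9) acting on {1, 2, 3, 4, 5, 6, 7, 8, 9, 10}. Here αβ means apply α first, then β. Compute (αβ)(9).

α(9) = 4, then β(4) = 7; composing gives (αβ)(9) = 7.

7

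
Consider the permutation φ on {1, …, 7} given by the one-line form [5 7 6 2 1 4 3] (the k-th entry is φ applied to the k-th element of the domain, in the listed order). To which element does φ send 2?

2 is element number 2 of the domain, and entry number 2 of the one-line form is 7, so φ(2) = 7.

7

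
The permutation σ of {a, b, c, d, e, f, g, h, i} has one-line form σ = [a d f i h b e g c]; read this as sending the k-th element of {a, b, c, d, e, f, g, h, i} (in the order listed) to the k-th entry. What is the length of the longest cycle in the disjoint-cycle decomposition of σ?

Decomposing into disjoint cycles gives (b d i c f)(e h g); the longest has length 5.

5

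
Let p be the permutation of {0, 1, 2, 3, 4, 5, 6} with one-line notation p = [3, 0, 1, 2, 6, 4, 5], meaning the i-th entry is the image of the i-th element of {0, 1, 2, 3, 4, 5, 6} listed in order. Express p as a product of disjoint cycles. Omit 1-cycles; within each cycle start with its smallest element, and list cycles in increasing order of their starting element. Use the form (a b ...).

(0 3 2 1)(4 6 5)

Start at 0 and follow images: 0 → 3 → 2 → 1 → 0, giving the cycle (0 3 2 1).
Repeating from the next unused element and collecting all non-trivial cycles gives (0 3 2 1)(4 6 5).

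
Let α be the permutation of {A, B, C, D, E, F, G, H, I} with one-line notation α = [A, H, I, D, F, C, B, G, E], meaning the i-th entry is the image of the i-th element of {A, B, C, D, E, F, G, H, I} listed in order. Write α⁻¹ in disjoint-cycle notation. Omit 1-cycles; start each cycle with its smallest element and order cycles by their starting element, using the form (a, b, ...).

(B, G, H)(C, F, E, I)

The cycle decomposition of α is (B, H, G)(C, I, E, F).
The inverse reverses every cycle; in canonical form, α⁻¹ = (B, G, H)(C, F, E, I).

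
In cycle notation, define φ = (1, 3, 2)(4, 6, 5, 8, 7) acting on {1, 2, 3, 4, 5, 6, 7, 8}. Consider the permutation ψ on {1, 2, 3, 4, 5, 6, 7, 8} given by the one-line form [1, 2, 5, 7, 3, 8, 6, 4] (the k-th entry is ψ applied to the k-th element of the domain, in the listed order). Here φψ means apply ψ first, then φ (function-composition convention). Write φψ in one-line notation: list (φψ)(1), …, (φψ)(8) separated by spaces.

3 1 8 4 2 7 5 6

Chase each element through ψ then φ: 1 → 1 → 3; 2 → 2 → 1; 3 → 5 → 8; 4 → 7 → 4; 5 → 3 → 2; 6 → 8 → 7; 7 → 6 → 5; 8 → 4 → 6.
So φψ in one-line form is 3 1 8 4 2 7 5 6.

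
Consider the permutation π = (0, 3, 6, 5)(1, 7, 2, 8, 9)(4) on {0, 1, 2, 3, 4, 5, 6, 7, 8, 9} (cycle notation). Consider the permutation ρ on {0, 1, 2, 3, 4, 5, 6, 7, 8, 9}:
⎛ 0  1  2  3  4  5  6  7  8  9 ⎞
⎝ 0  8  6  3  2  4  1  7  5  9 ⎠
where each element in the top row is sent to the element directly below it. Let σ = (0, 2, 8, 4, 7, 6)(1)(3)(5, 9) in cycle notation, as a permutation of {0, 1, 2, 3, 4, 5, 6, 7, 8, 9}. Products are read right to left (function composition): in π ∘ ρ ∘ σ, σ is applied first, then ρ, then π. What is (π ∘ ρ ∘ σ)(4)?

2

Apply the permutations in order: σ(4) = 7, then ρ(7) = 7, then π(7) = 2. So (π ∘ ρ ∘ σ)(4) = 2.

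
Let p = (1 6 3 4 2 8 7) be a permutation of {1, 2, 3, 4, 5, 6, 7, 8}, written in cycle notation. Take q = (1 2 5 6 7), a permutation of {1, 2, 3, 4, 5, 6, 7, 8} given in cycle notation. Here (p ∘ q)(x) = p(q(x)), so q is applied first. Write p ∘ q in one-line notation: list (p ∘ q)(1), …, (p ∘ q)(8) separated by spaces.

(p ∘ q)(x) = p(q(x)). Computing each image: p(q(1)) = p(2) = 8, p(q(2)) = p(5) = 5, p(q(3)) = p(3) = 4, p(q(4)) = p(4) = 2, p(q(5)) = p(6) = 3, p(q(6)) = p(7) = 1, p(q(7)) = p(1) = 6, p(q(8)) = p(8) = 7.
Hence p ∘ q = [8 5 4 2 3 1 6 7].

8 5 4 2 3 1 6 7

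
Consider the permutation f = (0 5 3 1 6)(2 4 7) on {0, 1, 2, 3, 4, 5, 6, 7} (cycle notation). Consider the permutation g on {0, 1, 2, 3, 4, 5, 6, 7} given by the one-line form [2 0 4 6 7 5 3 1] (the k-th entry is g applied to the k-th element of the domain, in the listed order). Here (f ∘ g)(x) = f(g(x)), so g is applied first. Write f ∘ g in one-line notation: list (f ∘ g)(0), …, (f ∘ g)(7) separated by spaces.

4 5 7 0 2 3 1 6

(f ∘ g)(x) = f(g(x)). Computing each image: f(g(0)) = f(2) = 4, f(g(1)) = f(0) = 5, f(g(2)) = f(4) = 7, f(g(3)) = f(6) = 0, f(g(4)) = f(7) = 2, f(g(5)) = f(5) = 3, f(g(6)) = f(3) = 1, f(g(7)) = f(1) = 6.
Hence f ∘ g = [4 5 7 0 2 3 1 6].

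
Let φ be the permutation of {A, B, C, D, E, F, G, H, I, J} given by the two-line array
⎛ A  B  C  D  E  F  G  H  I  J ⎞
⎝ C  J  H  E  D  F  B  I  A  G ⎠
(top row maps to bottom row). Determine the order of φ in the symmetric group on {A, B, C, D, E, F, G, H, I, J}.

Decomposing into disjoint cycles gives cycle lengths 4, 3, 2, 1.
The order of φ is the least common multiple of its cycle lengths: lcm(4, 3, 2) = 12.

12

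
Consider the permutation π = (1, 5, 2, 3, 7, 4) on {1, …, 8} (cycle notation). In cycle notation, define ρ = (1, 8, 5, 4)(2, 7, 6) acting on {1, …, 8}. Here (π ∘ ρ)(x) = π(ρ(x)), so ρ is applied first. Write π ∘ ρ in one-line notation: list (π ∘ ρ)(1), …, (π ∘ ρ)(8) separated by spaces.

Chase each element through ρ then π: 1 → 8 → 8; 2 → 7 → 4; 3 → 3 → 7; 4 → 1 → 5; 5 → 4 → 1; 6 → 2 → 3; 7 → 6 → 6; 8 → 5 → 2.
Collecting the images, π ∘ ρ = [8 4 7 5 1 3 6 2].

8 4 7 5 1 3 6 2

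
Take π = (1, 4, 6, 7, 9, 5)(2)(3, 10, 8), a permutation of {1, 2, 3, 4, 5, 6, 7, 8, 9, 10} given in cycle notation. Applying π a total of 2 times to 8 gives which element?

8 lies in the 3-cycle (3, 10, 8).
Stepping 2 places around the cycle: 8 → 3 → 10.

10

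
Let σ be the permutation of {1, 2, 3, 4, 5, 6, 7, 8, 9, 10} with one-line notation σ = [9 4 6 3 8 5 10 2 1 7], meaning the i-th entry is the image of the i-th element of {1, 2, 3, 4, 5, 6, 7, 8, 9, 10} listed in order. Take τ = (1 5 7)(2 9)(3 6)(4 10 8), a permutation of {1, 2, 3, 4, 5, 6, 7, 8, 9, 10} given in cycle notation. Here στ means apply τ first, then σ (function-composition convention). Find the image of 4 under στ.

τ(4) = 10, then σ(10) = 7; composing gives (στ)(4) = 7.

7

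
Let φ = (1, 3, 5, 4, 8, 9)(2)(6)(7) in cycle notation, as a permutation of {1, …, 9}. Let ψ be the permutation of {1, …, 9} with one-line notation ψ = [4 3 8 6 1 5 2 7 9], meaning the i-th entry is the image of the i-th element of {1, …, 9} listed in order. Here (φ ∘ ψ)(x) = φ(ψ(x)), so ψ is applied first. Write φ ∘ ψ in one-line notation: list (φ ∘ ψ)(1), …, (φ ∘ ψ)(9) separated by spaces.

Chase each element through ψ then φ: 1 → 4 → 8; 2 → 3 → 5; 3 → 8 → 9; 4 → 6 → 6; 5 → 1 → 3; 6 → 5 → 4; 7 → 2 → 2; 8 → 7 → 7; 9 → 9 → 1.
So φ ∘ ψ in one-line form is 8 5 9 6 3 4 2 7 1.

8 5 9 6 3 4 2 7 1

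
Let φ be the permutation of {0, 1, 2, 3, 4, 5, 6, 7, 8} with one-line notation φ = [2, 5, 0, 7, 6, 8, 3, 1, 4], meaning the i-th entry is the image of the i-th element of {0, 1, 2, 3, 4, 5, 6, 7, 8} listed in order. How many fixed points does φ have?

0

No element satisfies φ(x) = x, so there are 0 fixed points.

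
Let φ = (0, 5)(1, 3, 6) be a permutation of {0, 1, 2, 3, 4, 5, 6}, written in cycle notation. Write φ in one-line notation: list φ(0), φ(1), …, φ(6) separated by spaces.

5 3 2 6 4 0 1

Image by image: 0→5, 1→3, 2→2, 3→6, 4→4, 5→0, 6→1.
So the one-line form is 5 3 2 6 4 0 1.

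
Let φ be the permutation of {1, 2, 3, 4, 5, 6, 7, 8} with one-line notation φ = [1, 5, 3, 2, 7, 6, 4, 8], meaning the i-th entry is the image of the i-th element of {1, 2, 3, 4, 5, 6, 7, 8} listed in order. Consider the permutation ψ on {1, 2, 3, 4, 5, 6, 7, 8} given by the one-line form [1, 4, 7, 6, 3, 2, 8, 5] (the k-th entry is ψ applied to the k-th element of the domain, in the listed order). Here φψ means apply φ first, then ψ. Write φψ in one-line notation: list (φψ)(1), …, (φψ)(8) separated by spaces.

For each element, apply φ then ψ: 1 → 1 → 1; 2 → 5 → 3; 3 → 3 → 7; 4 → 2 → 4; 5 → 7 → 8; 6 → 6 → 2; 7 → 4 → 6; 8 → 8 → 5.
So φψ in one-line form is 1 3 7 4 8 2 6 5.

1 3 7 4 8 2 6 5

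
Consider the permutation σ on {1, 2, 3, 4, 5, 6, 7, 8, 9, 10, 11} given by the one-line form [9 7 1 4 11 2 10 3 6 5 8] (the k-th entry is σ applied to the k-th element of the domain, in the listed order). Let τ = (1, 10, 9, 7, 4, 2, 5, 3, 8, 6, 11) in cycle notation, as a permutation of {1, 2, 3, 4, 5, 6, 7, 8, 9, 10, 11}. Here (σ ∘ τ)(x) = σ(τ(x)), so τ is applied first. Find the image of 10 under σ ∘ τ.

τ(10) = 9, then σ(9) = 6; composing gives (σ ∘ τ)(10) = 6.

6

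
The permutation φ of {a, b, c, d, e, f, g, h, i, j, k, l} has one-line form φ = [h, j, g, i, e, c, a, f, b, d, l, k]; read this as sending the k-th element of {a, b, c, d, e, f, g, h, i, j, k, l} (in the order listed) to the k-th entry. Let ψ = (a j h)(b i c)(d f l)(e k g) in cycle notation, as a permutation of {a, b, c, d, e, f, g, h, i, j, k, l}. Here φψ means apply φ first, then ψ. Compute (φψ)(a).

a

φ(a) = h, then ψ(h) = a; composing gives (φψ)(a) = a.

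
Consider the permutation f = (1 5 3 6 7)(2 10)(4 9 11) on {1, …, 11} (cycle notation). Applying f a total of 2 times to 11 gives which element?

9

11 lies in the 3-cycle (4 9 11).
Stepping 2 places around the cycle: 11 → 4 → 9.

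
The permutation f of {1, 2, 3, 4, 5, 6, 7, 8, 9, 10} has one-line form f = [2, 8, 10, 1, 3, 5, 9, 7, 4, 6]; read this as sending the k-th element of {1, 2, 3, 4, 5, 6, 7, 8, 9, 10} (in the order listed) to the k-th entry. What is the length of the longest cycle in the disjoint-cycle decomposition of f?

Decomposing into disjoint cycles gives (1 2 8 7 9 4)(3 10 6 5); the longest has length 6.

6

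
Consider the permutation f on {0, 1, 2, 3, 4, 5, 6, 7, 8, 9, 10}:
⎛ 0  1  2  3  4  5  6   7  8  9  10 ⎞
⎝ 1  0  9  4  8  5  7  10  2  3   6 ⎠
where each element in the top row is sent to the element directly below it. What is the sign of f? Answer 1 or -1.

-1

In disjoint-cycle form the cycle lengths are 5, 3, 2, 1.
A cycle of length ℓ contributes ℓ−1 transpositions, so f is a product of 4 + 2 + 1 = 7 transpositions — odd.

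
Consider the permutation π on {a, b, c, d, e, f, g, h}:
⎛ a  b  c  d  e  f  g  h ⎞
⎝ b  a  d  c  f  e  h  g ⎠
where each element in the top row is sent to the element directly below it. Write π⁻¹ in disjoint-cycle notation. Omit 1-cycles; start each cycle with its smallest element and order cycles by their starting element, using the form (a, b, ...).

(a, b)(c, d)(e, f)(g, h)

The cycle decomposition of π is (a, b)(c, d)(e, f)(g, h).
Reversing each cycle (and rotating so the smallest element leads) gives π⁻¹ = (a, b)(c, d)(e, f)(g, h).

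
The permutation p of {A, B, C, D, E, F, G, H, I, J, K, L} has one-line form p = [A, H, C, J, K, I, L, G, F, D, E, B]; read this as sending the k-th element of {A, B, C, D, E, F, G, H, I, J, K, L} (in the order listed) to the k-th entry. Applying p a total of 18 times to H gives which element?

L

Tracing H → G → … returns to H after 4 steps, so H lies in a 4-cycle (B, H, G, L).
On a 4-cycle, p^4 is the identity, so p^18 = p^2 there (18 ≡ 2 mod 4).
Advancing 2 steps from H: H → G → L.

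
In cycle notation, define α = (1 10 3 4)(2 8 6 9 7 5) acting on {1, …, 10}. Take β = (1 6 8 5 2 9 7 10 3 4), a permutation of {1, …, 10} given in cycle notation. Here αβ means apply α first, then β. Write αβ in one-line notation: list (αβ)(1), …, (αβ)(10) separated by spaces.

3 5 1 6 9 7 2 8 10 4

Chase each element through α then β: 1 → 10 → 3; 2 → 8 → 5; 3 → 4 → 1; 4 → 1 → 6; 5 → 2 → 9; 6 → 9 → 7; 7 → 5 → 2; 8 → 6 → 8; 9 → 7 → 10; 10 → 3 → 4.
Collecting the images, αβ = [3 5 1 6 9 7 2 8 10 4].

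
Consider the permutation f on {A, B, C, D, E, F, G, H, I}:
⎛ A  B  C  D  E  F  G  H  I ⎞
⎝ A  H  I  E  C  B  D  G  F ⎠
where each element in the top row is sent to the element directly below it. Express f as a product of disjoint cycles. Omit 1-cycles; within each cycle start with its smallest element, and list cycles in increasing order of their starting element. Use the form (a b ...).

Start at B and follow images: B → H → G → D → E → C → I → F → B, giving the cycle (B H G D E C I F).
Repeating from the next unused element and collecting all non-trivial cycles gives (B H G D E C I F).

(B H G D E C I F)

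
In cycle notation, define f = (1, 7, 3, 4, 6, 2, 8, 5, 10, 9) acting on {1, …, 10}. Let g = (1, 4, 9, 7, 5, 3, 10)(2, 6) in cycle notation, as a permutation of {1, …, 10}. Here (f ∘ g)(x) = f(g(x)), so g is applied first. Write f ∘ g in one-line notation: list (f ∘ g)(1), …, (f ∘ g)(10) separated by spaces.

For each element, apply g then f: 1 → 4 → 6; 2 → 6 → 2; 3 → 10 → 9; 4 → 9 → 1; 5 → 3 → 4; 6 → 2 → 8; 7 → 5 → 10; 8 → 8 → 5; 9 → 7 → 3; 10 → 1 → 7.
Collecting the images, f ∘ g = [6 2 9 1 4 8 10 5 3 7].

6 2 9 1 4 8 10 5 3 7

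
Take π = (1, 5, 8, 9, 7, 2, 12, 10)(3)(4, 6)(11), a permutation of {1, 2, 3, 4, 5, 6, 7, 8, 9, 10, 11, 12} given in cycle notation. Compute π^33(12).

12 lies in the 8-cycle (1, 5, 8, 9, 7, 2, 12, 10).
Powers repeat with period 8 on this cycle, and 33 mod 8 = 1, so π^33(12) = π^1(12).
Advancing 1 step from 12: 12 → 10.

10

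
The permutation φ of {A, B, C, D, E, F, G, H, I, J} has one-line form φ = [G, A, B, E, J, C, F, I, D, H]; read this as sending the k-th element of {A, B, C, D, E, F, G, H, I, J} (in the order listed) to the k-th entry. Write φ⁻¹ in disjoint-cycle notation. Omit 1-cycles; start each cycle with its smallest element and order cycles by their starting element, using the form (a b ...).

(A B C F G)(D I H J E)

The cycle decomposition of φ is (A G F C B)(D E J H I).
The inverse reverses every cycle; in canonical form, φ⁻¹ = (A B C F G)(D I H J E).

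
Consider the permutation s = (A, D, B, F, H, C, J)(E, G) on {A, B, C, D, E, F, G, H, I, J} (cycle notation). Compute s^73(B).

B lies in the 7-cycle (A, D, B, F, H, C, J).
Powers repeat with period 7 on this cycle, and 73 mod 7 = 3, so s^73(B) = s^3(B).
Advancing 3 steps from B: B → F → H → C.

C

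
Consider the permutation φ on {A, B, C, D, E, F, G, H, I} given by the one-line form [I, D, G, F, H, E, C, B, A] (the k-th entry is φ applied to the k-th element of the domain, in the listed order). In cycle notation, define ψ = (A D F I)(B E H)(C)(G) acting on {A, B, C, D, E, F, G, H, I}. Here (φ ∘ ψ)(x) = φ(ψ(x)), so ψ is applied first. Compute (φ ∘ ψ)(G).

C

ψ(G) = G, then φ(G) = C; composing gives (φ ∘ ψ)(G) = C.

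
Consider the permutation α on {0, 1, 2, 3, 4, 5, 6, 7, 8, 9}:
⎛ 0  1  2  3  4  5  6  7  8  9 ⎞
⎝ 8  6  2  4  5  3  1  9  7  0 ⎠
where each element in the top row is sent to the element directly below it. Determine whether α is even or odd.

In disjoint-cycle form the cycle lengths are 4, 3, 2, 1.
A cycle is odd iff its length is even; α has 2 even-length cycles, so sgn(α) = (−1)^2 and α is even.

even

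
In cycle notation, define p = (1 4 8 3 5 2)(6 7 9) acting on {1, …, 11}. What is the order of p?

The disjoint cycles have lengths 6, 3, 1, 1.
The order of p is the least common multiple of its cycle lengths: lcm(6, 3) = 6.

6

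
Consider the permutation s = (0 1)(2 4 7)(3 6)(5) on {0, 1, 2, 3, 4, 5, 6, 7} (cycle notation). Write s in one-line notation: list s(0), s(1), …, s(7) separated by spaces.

Each element maps to the next entry in its cycle (wrapping to the front): 0→1, 1→0, 2→4, 3→6, 4→7, 5→5, 6→3, 7→2.
Listing these in domain order gives 1 0 4 6 7 5 3 2.

1 0 4 6 7 5 3 2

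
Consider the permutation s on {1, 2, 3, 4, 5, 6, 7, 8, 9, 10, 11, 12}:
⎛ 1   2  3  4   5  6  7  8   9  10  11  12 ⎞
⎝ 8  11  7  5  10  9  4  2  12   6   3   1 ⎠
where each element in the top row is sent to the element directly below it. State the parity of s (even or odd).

odd

In disjoint-cycle form the cycle lengths are 12.
A cycle of length ℓ contributes ℓ−1 transpositions, so s is a product of 11 transpositions — odd.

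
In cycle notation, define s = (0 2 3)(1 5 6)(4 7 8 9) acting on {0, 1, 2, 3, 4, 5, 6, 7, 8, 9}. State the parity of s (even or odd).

The cycle lengths are 4, 3, 3.
A cycle is odd iff its length is even; s has 1 even-length cycle, so sgn(s) = (−1)^1 and s is odd.

odd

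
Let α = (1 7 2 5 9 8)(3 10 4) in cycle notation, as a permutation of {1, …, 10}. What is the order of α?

The disjoint cycles have lengths 6, 3, 1.
The order is lcm(6, 3) = 6.

6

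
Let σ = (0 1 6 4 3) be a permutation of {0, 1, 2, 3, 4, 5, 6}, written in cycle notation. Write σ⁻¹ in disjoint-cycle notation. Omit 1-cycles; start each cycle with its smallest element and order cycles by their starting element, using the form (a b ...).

Inverting a permutation written in cycle notation just reverses the order within every cycle.
Reversing each cycle of σ and rotating so the smallest element leads gives (0 3 4 6 1).

(0 3 4 6 1)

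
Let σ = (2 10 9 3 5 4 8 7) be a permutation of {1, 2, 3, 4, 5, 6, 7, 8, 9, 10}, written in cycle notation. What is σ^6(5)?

5 lies in the 8-cycle (2 10 9 3 5 4 8 7).
Stepping 6 places around the cycle: 5 → 4 → 8 → 7 → 2 → 10 → 9.

9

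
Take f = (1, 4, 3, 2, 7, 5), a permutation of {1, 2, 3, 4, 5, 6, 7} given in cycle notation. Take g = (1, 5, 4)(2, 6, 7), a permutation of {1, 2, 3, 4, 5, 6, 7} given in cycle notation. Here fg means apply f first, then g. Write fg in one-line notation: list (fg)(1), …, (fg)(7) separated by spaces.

1 2 6 3 5 7 4

(fg)(x) = g(f(x)). Computing each image: g(f(1)) = g(4) = 1, g(f(2)) = g(7) = 2, g(f(3)) = g(2) = 6, g(f(4)) = g(3) = 3, g(f(5)) = g(1) = 5, g(f(6)) = g(6) = 7, g(f(7)) = g(5) = 4.
Hence fg = [1 2 6 3 5 7 4].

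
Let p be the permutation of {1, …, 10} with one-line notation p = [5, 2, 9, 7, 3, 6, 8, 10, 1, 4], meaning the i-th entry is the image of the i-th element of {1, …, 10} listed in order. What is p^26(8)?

Tracing 8 → 10 → … returns to 8 after 4 steps, so 8 lies in a 4-cycle (4 7 8 10).
On a 4-cycle, p^4 is the identity, so p^26 = p^2 there (26 ≡ 2 mod 4).
Stepping 2 places around the cycle: 8 → 10 → 4.

4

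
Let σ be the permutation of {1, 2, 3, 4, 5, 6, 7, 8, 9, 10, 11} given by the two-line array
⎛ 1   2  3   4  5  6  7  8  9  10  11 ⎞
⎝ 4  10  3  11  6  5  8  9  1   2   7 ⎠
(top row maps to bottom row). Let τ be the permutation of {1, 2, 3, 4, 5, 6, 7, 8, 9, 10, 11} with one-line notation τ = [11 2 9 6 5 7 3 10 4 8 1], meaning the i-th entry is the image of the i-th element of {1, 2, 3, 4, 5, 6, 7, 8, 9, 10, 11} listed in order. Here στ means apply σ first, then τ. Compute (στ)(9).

11

σ(9) = 1, then τ(1) = 11; composing gives (στ)(9) = 11.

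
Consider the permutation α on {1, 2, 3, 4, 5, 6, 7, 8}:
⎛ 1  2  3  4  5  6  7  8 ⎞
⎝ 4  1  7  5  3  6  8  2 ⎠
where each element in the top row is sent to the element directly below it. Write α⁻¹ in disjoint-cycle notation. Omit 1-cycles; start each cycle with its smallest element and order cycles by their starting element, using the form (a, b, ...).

(1, 2, 8, 7, 3, 5, 4)

The cycle decomposition of α is (1, 4, 5, 3, 7, 8, 2).
The inverse reverses every cycle; in canonical form, α⁻¹ = (1, 2, 8, 7, 3, 5, 4).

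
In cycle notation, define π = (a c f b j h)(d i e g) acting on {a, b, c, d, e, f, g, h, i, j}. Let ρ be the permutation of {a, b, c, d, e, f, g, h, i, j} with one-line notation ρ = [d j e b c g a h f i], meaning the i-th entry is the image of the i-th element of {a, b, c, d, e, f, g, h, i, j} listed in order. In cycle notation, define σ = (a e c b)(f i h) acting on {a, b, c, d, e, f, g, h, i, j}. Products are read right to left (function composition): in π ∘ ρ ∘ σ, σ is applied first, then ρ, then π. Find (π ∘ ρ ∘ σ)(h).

(π ∘ ρ ∘ σ)(h) = π(ρ(σ(h))). σ(h) = f, then ρ(f) = g, then π(g) = d, so the result is d.

d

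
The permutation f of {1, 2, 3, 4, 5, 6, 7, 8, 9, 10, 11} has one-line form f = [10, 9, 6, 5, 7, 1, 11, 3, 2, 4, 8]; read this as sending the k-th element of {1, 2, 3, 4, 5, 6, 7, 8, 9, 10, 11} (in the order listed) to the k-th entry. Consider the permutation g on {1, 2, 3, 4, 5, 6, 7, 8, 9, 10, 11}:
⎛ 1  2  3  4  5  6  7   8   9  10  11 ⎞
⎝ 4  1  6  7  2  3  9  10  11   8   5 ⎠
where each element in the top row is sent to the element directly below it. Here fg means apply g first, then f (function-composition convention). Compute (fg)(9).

8

g(9) = 11, then f(11) = 8; composing gives (fg)(9) = 8.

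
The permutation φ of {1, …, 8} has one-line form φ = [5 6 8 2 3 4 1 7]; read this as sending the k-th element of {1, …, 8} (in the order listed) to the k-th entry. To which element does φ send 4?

2

4 is element number 4 of the domain, and entry number 4 of the one-line form is 2, so φ(4) = 2.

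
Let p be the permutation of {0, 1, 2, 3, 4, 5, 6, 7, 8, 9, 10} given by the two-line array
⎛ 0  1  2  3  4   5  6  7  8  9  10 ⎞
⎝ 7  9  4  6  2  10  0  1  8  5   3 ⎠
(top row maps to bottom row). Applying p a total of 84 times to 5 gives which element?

0

Tracing 5 → 10 → … returns to 5 after 8 steps, so 5 lies in an 8-cycle (0 7 1 9 5 10 3 6).
Powers repeat with period 8 on this cycle, and 84 mod 8 = 4, so p^84(5) = p^4(5).
Stepping 4 places around the cycle: 5 → 10 → 3 → 6 → 0.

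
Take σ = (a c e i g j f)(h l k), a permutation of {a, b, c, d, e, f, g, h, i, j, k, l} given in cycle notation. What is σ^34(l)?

l lies in the 3-cycle (h l k).
Powers repeat with period 3 on this cycle, and 34 mod 3 = 1, so σ^34(l) = σ^1(l).
Stepping 1 place around the cycle: l → k.

k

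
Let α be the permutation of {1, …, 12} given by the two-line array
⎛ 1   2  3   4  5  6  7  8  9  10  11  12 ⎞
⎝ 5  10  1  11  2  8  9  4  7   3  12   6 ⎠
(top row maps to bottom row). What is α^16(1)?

Tracing 1 → 5 → … returns to 1 after 5 steps, so 1 lies in a 5-cycle (1 5 2 10 3).
Since the cycle has length 5, α^16 acts on it the same as α^1 (16 mod 5 = 1).
Advancing 1 step from 1: 1 → 5.

5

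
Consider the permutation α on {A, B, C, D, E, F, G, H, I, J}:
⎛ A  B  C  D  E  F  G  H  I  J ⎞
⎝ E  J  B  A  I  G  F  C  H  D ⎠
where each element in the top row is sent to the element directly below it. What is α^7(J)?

Tracing J → D → … returns to J after 8 steps, so J lies in an 8-cycle (A, E, I, H, C, B, J, D).
Stepping 7 places around the cycle: J → D → A → E → I → H → C → B.

B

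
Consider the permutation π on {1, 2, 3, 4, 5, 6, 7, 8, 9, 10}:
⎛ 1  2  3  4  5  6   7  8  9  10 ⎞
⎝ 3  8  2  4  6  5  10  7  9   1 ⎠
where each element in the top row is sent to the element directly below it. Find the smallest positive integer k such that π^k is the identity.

The disjoint-cycle form of π has cycle lengths 6, 2, 1, 1.
The order is lcm(6, 2) = 6.

6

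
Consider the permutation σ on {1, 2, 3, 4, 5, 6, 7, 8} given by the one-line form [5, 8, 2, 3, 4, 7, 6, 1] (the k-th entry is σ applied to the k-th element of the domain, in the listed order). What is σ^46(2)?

Tracing 2 → 8 → … returns to 2 after 6 steps, so 2 lies in a 6-cycle (1 5 4 3 2 8).
Powers repeat with period 6 on this cycle, and 46 mod 6 = 4, so σ^46(2) = σ^4(2).
Stepping 4 places around the cycle: 2 → 8 → 1 → 5 → 4.

4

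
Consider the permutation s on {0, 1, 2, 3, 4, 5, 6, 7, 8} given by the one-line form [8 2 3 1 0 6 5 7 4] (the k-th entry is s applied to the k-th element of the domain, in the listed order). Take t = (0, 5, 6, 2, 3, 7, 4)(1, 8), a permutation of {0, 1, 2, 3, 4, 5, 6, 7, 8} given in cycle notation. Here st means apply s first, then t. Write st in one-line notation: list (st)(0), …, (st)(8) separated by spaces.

1 3 7 8 5 2 6 4 0

(st)(x) = t(s(x)). Computing each image: t(s(0)) = t(8) = 1, t(s(1)) = t(2) = 3, t(s(2)) = t(3) = 7, t(s(3)) = t(1) = 8, t(s(4)) = t(0) = 5, t(s(5)) = t(6) = 2, t(s(6)) = t(5) = 6, t(s(7)) = t(7) = 4, t(s(8)) = t(4) = 0.
Hence st = [1 3 7 8 5 2 6 4 0].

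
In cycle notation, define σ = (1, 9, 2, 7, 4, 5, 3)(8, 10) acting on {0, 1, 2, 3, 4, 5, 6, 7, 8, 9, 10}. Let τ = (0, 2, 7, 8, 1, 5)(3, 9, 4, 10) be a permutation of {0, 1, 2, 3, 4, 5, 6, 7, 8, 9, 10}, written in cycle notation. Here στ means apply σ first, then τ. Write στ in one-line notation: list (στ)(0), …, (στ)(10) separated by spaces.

2 4 8 5 0 9 6 10 3 7 1

Chase each element through σ then τ: 0 → 0 → 2; 1 → 9 → 4; 2 → 7 → 8; 3 → 1 → 5; 4 → 5 → 0; 5 → 3 → 9; 6 → 6 → 6; 7 → 4 → 10; 8 → 10 → 3; 9 → 2 → 7; 10 → 8 → 1.
Collecting the images, στ = [2 4 8 5 0 9 6 10 3 7 1].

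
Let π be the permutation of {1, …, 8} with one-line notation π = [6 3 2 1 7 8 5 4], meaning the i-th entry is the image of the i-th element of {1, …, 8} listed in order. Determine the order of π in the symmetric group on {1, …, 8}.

Writing π as disjoint cycles, the cycle lengths are 4, 2, 2.
Since disjoint cycles commute, ord(π) = lcm(4, 2, 2) = 4.

4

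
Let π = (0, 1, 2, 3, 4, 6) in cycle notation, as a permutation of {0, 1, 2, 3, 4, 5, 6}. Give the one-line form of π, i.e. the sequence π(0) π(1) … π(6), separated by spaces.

Image by image: 0↦1, 1↦2, 2↦3, 3↦4, 4↦6, 5↦5, 6↦0.
So the one-line form is 1 2 3 4 6 5 0.

1 2 3 4 6 5 0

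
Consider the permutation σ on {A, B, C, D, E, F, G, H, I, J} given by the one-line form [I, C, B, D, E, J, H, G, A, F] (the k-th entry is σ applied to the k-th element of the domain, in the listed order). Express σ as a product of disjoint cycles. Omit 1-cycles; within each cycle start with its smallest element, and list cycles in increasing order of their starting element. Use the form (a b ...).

(A I)(B C)(F J)(G H)

From A: A → I → A, closing the cycle (A I).
Continuing from each remaining unvisited element yields (A I)(B C)(F J)(G H).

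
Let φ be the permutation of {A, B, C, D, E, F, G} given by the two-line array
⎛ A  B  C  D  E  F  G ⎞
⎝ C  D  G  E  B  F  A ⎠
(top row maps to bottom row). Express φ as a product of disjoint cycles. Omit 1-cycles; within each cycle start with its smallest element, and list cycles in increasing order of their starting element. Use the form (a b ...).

Iterating φ from A gives A → C → G → A; that is the 3-cycle (A C G).
Repeating from the next unused element and collecting all non-trivial cycles gives (A C G)(B D E).

(A C G)(B D E)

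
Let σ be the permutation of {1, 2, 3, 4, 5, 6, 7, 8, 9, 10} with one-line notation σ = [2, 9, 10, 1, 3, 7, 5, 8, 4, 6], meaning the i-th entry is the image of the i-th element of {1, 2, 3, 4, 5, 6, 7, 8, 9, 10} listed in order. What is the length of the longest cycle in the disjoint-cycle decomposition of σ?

5

Decomposing into disjoint cycles gives (1 2 9 4)(3 10 6 7 5); the longest has length 5.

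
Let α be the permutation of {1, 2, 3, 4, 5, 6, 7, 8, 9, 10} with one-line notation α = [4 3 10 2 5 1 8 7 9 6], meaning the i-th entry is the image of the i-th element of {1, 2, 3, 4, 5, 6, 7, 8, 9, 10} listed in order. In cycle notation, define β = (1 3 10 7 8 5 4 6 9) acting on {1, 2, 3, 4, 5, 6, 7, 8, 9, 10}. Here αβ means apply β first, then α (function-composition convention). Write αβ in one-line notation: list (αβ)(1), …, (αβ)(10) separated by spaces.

For each element, apply β then α: 1 → 3 → 10; 2 → 2 → 3; 3 → 10 → 6; 4 → 6 → 1; 5 → 4 → 2; 6 → 9 → 9; 7 → 8 → 7; 8 → 5 → 5; 9 → 1 → 4; 10 → 7 → 8.
So αβ in one-line form is 10 3 6 1 2 9 7 5 4 8.

10 3 6 1 2 9 7 5 4 8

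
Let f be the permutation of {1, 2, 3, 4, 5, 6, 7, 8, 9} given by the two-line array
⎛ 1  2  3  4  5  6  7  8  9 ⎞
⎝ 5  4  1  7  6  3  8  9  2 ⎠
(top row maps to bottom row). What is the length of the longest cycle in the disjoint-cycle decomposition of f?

5

Decomposing into disjoint cycles gives (1, 5, 6, 3)(2, 4, 7, 8, 9); the longest has length 5.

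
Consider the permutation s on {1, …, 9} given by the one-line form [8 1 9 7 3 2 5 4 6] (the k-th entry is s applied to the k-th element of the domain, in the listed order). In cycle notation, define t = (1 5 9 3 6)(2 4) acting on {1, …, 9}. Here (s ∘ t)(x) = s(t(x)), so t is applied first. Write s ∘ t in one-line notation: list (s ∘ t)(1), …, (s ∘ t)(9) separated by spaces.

Chase each element through t then s: 1 → 5 → 3; 2 → 4 → 7; 3 → 6 → 2; 4 → 2 → 1; 5 → 9 → 6; 6 → 1 → 8; 7 → 7 → 5; 8 → 8 → 4; 9 → 3 → 9.
Collecting the images, s ∘ t = [3 7 2 1 6 8 5 4 9].

3 7 2 1 6 8 5 4 9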